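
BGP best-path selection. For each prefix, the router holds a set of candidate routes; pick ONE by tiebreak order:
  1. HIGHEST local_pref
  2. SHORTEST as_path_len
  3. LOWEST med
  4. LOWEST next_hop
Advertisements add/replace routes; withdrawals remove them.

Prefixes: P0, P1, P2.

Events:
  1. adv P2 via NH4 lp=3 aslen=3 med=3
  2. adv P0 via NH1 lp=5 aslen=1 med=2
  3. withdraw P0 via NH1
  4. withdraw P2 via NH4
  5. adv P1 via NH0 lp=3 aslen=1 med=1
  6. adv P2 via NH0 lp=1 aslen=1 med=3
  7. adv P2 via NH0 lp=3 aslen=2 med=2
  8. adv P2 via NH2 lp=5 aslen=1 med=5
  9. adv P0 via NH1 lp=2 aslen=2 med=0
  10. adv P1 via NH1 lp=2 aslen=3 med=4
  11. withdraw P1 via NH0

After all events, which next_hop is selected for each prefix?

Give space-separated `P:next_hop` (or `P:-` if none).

Answer: P0:NH1 P1:NH1 P2:NH2

Derivation:
Op 1: best P0=- P1=- P2=NH4
Op 2: best P0=NH1 P1=- P2=NH4
Op 3: best P0=- P1=- P2=NH4
Op 4: best P0=- P1=- P2=-
Op 5: best P0=- P1=NH0 P2=-
Op 6: best P0=- P1=NH0 P2=NH0
Op 7: best P0=- P1=NH0 P2=NH0
Op 8: best P0=- P1=NH0 P2=NH2
Op 9: best P0=NH1 P1=NH0 P2=NH2
Op 10: best P0=NH1 P1=NH0 P2=NH2
Op 11: best P0=NH1 P1=NH1 P2=NH2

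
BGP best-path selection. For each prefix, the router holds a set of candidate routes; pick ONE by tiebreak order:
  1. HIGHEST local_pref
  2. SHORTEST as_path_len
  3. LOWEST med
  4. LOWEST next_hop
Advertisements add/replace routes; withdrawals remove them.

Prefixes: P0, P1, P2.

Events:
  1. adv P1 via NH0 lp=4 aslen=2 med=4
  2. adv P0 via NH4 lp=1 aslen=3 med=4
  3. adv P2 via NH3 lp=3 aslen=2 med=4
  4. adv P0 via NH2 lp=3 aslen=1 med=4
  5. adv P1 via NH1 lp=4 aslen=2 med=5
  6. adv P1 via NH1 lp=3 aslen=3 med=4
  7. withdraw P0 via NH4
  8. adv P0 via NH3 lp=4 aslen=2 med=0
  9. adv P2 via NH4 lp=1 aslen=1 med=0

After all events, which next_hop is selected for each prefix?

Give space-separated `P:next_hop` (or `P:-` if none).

Op 1: best P0=- P1=NH0 P2=-
Op 2: best P0=NH4 P1=NH0 P2=-
Op 3: best P0=NH4 P1=NH0 P2=NH3
Op 4: best P0=NH2 P1=NH0 P2=NH3
Op 5: best P0=NH2 P1=NH0 P2=NH3
Op 6: best P0=NH2 P1=NH0 P2=NH3
Op 7: best P0=NH2 P1=NH0 P2=NH3
Op 8: best P0=NH3 P1=NH0 P2=NH3
Op 9: best P0=NH3 P1=NH0 P2=NH3

Answer: P0:NH3 P1:NH0 P2:NH3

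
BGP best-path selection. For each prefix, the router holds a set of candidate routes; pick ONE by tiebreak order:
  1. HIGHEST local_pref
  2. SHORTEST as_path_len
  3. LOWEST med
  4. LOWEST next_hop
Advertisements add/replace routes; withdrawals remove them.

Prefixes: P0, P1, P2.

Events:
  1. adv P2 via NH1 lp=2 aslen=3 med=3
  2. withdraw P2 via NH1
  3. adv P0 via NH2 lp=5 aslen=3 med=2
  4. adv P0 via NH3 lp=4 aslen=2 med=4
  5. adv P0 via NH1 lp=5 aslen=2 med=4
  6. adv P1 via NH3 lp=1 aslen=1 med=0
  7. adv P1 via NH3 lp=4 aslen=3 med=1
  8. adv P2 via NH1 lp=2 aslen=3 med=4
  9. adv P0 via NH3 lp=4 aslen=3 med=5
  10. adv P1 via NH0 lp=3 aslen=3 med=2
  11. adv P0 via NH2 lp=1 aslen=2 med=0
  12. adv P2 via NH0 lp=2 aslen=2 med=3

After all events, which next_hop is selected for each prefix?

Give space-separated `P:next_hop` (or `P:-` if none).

Answer: P0:NH1 P1:NH3 P2:NH0

Derivation:
Op 1: best P0=- P1=- P2=NH1
Op 2: best P0=- P1=- P2=-
Op 3: best P0=NH2 P1=- P2=-
Op 4: best P0=NH2 P1=- P2=-
Op 5: best P0=NH1 P1=- P2=-
Op 6: best P0=NH1 P1=NH3 P2=-
Op 7: best P0=NH1 P1=NH3 P2=-
Op 8: best P0=NH1 P1=NH3 P2=NH1
Op 9: best P0=NH1 P1=NH3 P2=NH1
Op 10: best P0=NH1 P1=NH3 P2=NH1
Op 11: best P0=NH1 P1=NH3 P2=NH1
Op 12: best P0=NH1 P1=NH3 P2=NH0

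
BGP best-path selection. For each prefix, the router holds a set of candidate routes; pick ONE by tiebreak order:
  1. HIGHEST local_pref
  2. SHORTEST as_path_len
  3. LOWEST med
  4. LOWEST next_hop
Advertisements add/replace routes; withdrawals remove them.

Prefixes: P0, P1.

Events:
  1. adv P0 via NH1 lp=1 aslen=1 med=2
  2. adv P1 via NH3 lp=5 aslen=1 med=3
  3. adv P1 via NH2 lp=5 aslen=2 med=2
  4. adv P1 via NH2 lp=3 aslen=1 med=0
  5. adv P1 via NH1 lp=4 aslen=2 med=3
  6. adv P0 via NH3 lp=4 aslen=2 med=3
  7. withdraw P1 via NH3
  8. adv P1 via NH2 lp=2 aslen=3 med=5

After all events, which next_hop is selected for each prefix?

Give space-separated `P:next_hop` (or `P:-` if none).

Op 1: best P0=NH1 P1=-
Op 2: best P0=NH1 P1=NH3
Op 3: best P0=NH1 P1=NH3
Op 4: best P0=NH1 P1=NH3
Op 5: best P0=NH1 P1=NH3
Op 6: best P0=NH3 P1=NH3
Op 7: best P0=NH3 P1=NH1
Op 8: best P0=NH3 P1=NH1

Answer: P0:NH3 P1:NH1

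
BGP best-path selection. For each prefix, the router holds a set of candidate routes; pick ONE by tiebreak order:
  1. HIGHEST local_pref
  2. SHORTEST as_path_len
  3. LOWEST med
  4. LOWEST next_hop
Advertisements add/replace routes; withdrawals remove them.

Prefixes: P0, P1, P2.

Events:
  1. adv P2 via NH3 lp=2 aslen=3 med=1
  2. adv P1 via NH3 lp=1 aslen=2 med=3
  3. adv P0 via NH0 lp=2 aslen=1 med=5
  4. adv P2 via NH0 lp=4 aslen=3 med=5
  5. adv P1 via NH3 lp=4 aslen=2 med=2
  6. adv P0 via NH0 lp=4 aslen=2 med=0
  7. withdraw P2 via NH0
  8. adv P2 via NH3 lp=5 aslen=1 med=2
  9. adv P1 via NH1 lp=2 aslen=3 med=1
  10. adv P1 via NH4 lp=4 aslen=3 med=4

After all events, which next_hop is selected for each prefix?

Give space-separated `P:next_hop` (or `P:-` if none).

Op 1: best P0=- P1=- P2=NH3
Op 2: best P0=- P1=NH3 P2=NH3
Op 3: best P0=NH0 P1=NH3 P2=NH3
Op 4: best P0=NH0 P1=NH3 P2=NH0
Op 5: best P0=NH0 P1=NH3 P2=NH0
Op 6: best P0=NH0 P1=NH3 P2=NH0
Op 7: best P0=NH0 P1=NH3 P2=NH3
Op 8: best P0=NH0 P1=NH3 P2=NH3
Op 9: best P0=NH0 P1=NH3 P2=NH3
Op 10: best P0=NH0 P1=NH3 P2=NH3

Answer: P0:NH0 P1:NH3 P2:NH3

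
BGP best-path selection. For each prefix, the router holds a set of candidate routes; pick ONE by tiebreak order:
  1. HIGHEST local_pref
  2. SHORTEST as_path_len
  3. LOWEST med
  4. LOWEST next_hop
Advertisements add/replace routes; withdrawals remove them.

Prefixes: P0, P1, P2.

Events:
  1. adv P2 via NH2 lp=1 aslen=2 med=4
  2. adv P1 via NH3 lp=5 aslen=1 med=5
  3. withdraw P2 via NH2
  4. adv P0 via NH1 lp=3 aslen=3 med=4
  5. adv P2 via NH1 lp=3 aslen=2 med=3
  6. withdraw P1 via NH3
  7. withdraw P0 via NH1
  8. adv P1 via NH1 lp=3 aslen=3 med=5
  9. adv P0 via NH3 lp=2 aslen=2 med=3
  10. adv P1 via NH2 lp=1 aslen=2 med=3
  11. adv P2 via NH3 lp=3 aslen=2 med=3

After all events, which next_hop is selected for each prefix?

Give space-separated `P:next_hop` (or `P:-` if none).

Answer: P0:NH3 P1:NH1 P2:NH1

Derivation:
Op 1: best P0=- P1=- P2=NH2
Op 2: best P0=- P1=NH3 P2=NH2
Op 3: best P0=- P1=NH3 P2=-
Op 4: best P0=NH1 P1=NH3 P2=-
Op 5: best P0=NH1 P1=NH3 P2=NH1
Op 6: best P0=NH1 P1=- P2=NH1
Op 7: best P0=- P1=- P2=NH1
Op 8: best P0=- P1=NH1 P2=NH1
Op 9: best P0=NH3 P1=NH1 P2=NH1
Op 10: best P0=NH3 P1=NH1 P2=NH1
Op 11: best P0=NH3 P1=NH1 P2=NH1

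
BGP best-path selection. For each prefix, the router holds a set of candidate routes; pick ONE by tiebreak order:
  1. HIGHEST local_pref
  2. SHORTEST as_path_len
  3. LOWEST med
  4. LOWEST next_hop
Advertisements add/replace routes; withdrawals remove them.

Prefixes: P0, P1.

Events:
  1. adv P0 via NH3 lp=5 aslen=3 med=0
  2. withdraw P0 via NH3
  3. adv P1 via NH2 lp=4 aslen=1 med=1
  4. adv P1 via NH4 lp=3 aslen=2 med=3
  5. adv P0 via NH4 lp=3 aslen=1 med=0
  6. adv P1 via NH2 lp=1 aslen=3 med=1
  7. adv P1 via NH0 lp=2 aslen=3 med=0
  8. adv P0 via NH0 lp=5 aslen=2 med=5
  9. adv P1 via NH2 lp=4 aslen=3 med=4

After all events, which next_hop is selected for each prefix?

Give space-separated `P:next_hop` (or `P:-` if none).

Op 1: best P0=NH3 P1=-
Op 2: best P0=- P1=-
Op 3: best P0=- P1=NH2
Op 4: best P0=- P1=NH2
Op 5: best P0=NH4 P1=NH2
Op 6: best P0=NH4 P1=NH4
Op 7: best P0=NH4 P1=NH4
Op 8: best P0=NH0 P1=NH4
Op 9: best P0=NH0 P1=NH2

Answer: P0:NH0 P1:NH2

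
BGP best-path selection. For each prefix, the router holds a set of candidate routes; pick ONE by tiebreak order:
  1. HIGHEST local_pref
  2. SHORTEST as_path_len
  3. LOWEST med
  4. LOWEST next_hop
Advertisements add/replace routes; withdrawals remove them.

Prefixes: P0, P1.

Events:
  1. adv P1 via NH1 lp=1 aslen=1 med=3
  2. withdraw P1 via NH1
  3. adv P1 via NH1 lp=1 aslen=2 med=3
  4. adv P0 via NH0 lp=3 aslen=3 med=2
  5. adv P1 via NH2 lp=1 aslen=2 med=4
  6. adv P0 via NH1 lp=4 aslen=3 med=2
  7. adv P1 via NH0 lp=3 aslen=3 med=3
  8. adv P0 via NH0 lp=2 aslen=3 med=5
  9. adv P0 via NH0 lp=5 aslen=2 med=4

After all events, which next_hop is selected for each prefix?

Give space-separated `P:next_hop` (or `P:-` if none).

Op 1: best P0=- P1=NH1
Op 2: best P0=- P1=-
Op 3: best P0=- P1=NH1
Op 4: best P0=NH0 P1=NH1
Op 5: best P0=NH0 P1=NH1
Op 6: best P0=NH1 P1=NH1
Op 7: best P0=NH1 P1=NH0
Op 8: best P0=NH1 P1=NH0
Op 9: best P0=NH0 P1=NH0

Answer: P0:NH0 P1:NH0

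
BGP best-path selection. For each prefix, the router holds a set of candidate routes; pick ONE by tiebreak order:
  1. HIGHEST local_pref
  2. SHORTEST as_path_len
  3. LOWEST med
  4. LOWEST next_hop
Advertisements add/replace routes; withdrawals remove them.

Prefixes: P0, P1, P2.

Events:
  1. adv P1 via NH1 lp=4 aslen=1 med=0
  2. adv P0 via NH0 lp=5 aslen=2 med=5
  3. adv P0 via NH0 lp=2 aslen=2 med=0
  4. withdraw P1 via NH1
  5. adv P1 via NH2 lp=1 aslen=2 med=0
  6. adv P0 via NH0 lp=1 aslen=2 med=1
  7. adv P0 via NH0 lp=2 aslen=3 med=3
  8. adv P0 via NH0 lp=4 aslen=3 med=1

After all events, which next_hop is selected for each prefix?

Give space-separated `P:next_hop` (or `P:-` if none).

Answer: P0:NH0 P1:NH2 P2:-

Derivation:
Op 1: best P0=- P1=NH1 P2=-
Op 2: best P0=NH0 P1=NH1 P2=-
Op 3: best P0=NH0 P1=NH1 P2=-
Op 4: best P0=NH0 P1=- P2=-
Op 5: best P0=NH0 P1=NH2 P2=-
Op 6: best P0=NH0 P1=NH2 P2=-
Op 7: best P0=NH0 P1=NH2 P2=-
Op 8: best P0=NH0 P1=NH2 P2=-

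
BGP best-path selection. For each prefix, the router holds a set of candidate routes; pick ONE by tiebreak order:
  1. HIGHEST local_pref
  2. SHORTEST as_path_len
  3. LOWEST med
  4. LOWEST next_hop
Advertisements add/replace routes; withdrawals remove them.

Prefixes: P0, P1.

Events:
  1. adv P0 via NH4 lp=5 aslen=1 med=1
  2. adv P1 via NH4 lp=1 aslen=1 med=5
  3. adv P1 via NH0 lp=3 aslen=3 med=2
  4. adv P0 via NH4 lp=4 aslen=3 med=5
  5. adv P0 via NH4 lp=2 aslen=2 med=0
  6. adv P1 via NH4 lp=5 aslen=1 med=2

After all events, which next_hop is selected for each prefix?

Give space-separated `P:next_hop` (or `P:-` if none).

Answer: P0:NH4 P1:NH4

Derivation:
Op 1: best P0=NH4 P1=-
Op 2: best P0=NH4 P1=NH4
Op 3: best P0=NH4 P1=NH0
Op 4: best P0=NH4 P1=NH0
Op 5: best P0=NH4 P1=NH0
Op 6: best P0=NH4 P1=NH4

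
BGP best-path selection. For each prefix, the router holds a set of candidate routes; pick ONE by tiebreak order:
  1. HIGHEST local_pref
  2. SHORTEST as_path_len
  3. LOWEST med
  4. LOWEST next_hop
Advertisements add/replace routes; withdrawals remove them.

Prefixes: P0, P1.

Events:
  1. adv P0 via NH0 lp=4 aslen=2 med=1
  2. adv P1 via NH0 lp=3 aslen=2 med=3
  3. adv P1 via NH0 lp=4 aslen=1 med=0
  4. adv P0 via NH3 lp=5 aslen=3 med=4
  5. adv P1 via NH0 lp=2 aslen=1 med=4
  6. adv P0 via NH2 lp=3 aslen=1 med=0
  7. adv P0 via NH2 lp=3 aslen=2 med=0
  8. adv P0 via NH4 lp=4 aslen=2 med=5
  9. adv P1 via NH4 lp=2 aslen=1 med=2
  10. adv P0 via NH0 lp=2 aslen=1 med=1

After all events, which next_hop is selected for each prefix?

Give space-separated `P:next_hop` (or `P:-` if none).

Op 1: best P0=NH0 P1=-
Op 2: best P0=NH0 P1=NH0
Op 3: best P0=NH0 P1=NH0
Op 4: best P0=NH3 P1=NH0
Op 5: best P0=NH3 P1=NH0
Op 6: best P0=NH3 P1=NH0
Op 7: best P0=NH3 P1=NH0
Op 8: best P0=NH3 P1=NH0
Op 9: best P0=NH3 P1=NH4
Op 10: best P0=NH3 P1=NH4

Answer: P0:NH3 P1:NH4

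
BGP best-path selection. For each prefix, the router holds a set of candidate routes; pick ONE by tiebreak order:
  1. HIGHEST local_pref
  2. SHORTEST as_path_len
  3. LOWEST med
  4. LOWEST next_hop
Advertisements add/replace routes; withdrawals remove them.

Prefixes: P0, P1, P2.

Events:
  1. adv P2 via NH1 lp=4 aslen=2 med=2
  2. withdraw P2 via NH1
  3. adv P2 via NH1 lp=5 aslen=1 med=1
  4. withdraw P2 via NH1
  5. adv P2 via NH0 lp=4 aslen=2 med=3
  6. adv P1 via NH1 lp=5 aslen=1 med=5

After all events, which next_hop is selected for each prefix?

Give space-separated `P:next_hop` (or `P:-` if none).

Answer: P0:- P1:NH1 P2:NH0

Derivation:
Op 1: best P0=- P1=- P2=NH1
Op 2: best P0=- P1=- P2=-
Op 3: best P0=- P1=- P2=NH1
Op 4: best P0=- P1=- P2=-
Op 5: best P0=- P1=- P2=NH0
Op 6: best P0=- P1=NH1 P2=NH0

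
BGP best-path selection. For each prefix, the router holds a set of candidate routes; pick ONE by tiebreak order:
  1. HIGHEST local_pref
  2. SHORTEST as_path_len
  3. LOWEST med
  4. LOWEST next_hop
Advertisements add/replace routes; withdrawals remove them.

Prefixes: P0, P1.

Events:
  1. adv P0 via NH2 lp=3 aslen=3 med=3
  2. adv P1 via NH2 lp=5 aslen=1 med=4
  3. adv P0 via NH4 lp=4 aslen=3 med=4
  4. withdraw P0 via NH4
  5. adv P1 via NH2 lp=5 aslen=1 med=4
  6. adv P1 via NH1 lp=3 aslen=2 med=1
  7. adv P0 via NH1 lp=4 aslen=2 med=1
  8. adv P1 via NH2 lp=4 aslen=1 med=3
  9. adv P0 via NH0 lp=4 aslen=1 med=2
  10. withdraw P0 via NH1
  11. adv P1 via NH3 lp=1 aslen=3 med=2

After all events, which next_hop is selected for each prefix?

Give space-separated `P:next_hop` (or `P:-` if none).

Answer: P0:NH0 P1:NH2

Derivation:
Op 1: best P0=NH2 P1=-
Op 2: best P0=NH2 P1=NH2
Op 3: best P0=NH4 P1=NH2
Op 4: best P0=NH2 P1=NH2
Op 5: best P0=NH2 P1=NH2
Op 6: best P0=NH2 P1=NH2
Op 7: best P0=NH1 P1=NH2
Op 8: best P0=NH1 P1=NH2
Op 9: best P0=NH0 P1=NH2
Op 10: best P0=NH0 P1=NH2
Op 11: best P0=NH0 P1=NH2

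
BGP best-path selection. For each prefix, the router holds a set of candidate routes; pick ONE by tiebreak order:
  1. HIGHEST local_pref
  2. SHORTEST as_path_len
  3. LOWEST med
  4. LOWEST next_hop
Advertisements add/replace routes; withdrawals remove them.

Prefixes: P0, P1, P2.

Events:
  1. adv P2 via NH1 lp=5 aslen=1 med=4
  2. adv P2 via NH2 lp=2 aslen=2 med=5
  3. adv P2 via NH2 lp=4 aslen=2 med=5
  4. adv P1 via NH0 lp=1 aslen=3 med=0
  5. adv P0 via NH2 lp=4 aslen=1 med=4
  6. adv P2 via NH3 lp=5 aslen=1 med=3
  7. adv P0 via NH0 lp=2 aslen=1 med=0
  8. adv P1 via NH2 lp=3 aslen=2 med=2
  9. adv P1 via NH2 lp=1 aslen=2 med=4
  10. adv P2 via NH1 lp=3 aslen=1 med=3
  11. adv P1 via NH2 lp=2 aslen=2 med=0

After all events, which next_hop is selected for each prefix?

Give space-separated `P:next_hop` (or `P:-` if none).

Answer: P0:NH2 P1:NH2 P2:NH3

Derivation:
Op 1: best P0=- P1=- P2=NH1
Op 2: best P0=- P1=- P2=NH1
Op 3: best P0=- P1=- P2=NH1
Op 4: best P0=- P1=NH0 P2=NH1
Op 5: best P0=NH2 P1=NH0 P2=NH1
Op 6: best P0=NH2 P1=NH0 P2=NH3
Op 7: best P0=NH2 P1=NH0 P2=NH3
Op 8: best P0=NH2 P1=NH2 P2=NH3
Op 9: best P0=NH2 P1=NH2 P2=NH3
Op 10: best P0=NH2 P1=NH2 P2=NH3
Op 11: best P0=NH2 P1=NH2 P2=NH3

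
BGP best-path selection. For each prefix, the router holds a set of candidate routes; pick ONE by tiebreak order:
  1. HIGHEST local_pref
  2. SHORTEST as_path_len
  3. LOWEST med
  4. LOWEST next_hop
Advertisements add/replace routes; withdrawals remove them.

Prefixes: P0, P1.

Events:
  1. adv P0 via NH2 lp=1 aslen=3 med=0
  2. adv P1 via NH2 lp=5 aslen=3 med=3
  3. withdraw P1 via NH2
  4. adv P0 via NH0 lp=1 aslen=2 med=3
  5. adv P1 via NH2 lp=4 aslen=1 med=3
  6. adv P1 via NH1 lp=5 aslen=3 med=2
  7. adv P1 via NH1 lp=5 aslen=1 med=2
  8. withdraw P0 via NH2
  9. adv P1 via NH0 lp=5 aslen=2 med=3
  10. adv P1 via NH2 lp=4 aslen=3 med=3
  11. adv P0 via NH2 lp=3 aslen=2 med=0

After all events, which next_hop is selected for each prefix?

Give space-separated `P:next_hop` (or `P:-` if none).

Op 1: best P0=NH2 P1=-
Op 2: best P0=NH2 P1=NH2
Op 3: best P0=NH2 P1=-
Op 4: best P0=NH0 P1=-
Op 5: best P0=NH0 P1=NH2
Op 6: best P0=NH0 P1=NH1
Op 7: best P0=NH0 P1=NH1
Op 8: best P0=NH0 P1=NH1
Op 9: best P0=NH0 P1=NH1
Op 10: best P0=NH0 P1=NH1
Op 11: best P0=NH2 P1=NH1

Answer: P0:NH2 P1:NH1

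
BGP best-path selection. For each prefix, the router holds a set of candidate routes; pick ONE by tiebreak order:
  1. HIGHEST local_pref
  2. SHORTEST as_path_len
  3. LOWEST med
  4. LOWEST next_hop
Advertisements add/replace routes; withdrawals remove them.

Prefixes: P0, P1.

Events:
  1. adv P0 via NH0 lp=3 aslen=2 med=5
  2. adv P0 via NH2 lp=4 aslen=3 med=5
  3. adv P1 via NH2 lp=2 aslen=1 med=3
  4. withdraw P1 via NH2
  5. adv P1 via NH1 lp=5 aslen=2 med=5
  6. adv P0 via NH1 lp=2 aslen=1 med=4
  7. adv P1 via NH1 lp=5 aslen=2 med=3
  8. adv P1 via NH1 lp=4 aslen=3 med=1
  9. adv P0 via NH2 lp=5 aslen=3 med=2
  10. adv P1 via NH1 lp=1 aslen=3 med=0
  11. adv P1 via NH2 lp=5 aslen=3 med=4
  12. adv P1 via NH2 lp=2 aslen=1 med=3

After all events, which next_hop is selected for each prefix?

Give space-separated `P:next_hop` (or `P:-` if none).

Op 1: best P0=NH0 P1=-
Op 2: best P0=NH2 P1=-
Op 3: best P0=NH2 P1=NH2
Op 4: best P0=NH2 P1=-
Op 5: best P0=NH2 P1=NH1
Op 6: best P0=NH2 P1=NH1
Op 7: best P0=NH2 P1=NH1
Op 8: best P0=NH2 P1=NH1
Op 9: best P0=NH2 P1=NH1
Op 10: best P0=NH2 P1=NH1
Op 11: best P0=NH2 P1=NH2
Op 12: best P0=NH2 P1=NH2

Answer: P0:NH2 P1:NH2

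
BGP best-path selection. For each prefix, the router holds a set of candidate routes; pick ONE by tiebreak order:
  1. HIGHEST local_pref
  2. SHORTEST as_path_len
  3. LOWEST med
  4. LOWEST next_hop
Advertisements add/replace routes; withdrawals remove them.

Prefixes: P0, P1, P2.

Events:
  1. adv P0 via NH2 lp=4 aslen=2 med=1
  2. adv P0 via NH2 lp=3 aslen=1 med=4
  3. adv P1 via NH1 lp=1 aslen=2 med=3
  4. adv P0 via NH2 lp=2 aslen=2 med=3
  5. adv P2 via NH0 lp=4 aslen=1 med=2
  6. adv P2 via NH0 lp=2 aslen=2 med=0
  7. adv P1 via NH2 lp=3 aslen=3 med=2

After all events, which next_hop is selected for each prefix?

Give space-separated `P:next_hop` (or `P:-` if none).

Answer: P0:NH2 P1:NH2 P2:NH0

Derivation:
Op 1: best P0=NH2 P1=- P2=-
Op 2: best P0=NH2 P1=- P2=-
Op 3: best P0=NH2 P1=NH1 P2=-
Op 4: best P0=NH2 P1=NH1 P2=-
Op 5: best P0=NH2 P1=NH1 P2=NH0
Op 6: best P0=NH2 P1=NH1 P2=NH0
Op 7: best P0=NH2 P1=NH2 P2=NH0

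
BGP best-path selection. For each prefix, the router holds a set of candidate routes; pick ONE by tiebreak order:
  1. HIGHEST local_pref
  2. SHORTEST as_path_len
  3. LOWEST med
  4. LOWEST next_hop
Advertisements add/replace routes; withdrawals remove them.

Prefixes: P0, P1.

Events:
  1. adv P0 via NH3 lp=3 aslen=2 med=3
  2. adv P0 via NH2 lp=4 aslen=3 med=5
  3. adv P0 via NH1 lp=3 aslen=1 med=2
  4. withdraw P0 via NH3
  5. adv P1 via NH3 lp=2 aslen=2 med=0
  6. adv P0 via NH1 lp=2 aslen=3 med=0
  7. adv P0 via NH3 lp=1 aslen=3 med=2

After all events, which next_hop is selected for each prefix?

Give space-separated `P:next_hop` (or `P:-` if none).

Op 1: best P0=NH3 P1=-
Op 2: best P0=NH2 P1=-
Op 3: best P0=NH2 P1=-
Op 4: best P0=NH2 P1=-
Op 5: best P0=NH2 P1=NH3
Op 6: best P0=NH2 P1=NH3
Op 7: best P0=NH2 P1=NH3

Answer: P0:NH2 P1:NH3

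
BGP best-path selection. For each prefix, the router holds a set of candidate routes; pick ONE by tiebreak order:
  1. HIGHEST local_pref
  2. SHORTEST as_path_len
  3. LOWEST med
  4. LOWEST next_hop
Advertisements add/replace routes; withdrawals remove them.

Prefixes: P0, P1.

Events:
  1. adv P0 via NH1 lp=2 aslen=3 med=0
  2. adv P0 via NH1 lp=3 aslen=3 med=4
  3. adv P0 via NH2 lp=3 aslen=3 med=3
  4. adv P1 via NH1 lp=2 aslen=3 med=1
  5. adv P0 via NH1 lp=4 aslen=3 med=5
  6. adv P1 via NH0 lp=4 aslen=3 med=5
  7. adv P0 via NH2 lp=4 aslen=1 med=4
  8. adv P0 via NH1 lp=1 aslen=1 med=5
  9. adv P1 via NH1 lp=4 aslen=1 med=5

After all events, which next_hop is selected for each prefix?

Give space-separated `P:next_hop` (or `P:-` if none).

Op 1: best P0=NH1 P1=-
Op 2: best P0=NH1 P1=-
Op 3: best P0=NH2 P1=-
Op 4: best P0=NH2 P1=NH1
Op 5: best P0=NH1 P1=NH1
Op 6: best P0=NH1 P1=NH0
Op 7: best P0=NH2 P1=NH0
Op 8: best P0=NH2 P1=NH0
Op 9: best P0=NH2 P1=NH1

Answer: P0:NH2 P1:NH1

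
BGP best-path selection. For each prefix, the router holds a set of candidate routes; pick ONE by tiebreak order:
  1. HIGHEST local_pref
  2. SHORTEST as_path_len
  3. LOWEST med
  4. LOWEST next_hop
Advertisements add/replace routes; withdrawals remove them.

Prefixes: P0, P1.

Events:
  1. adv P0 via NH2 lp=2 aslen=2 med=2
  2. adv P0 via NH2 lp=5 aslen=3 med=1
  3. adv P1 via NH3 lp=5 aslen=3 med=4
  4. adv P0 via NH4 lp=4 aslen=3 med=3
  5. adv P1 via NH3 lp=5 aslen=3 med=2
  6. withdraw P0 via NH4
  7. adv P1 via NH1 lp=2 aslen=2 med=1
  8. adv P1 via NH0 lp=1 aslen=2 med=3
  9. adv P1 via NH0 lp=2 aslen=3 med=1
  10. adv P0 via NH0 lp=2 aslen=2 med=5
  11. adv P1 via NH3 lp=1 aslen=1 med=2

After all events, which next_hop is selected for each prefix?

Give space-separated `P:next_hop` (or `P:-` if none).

Op 1: best P0=NH2 P1=-
Op 2: best P0=NH2 P1=-
Op 3: best P0=NH2 P1=NH3
Op 4: best P0=NH2 P1=NH3
Op 5: best P0=NH2 P1=NH3
Op 6: best P0=NH2 P1=NH3
Op 7: best P0=NH2 P1=NH3
Op 8: best P0=NH2 P1=NH3
Op 9: best P0=NH2 P1=NH3
Op 10: best P0=NH2 P1=NH3
Op 11: best P0=NH2 P1=NH1

Answer: P0:NH2 P1:NH1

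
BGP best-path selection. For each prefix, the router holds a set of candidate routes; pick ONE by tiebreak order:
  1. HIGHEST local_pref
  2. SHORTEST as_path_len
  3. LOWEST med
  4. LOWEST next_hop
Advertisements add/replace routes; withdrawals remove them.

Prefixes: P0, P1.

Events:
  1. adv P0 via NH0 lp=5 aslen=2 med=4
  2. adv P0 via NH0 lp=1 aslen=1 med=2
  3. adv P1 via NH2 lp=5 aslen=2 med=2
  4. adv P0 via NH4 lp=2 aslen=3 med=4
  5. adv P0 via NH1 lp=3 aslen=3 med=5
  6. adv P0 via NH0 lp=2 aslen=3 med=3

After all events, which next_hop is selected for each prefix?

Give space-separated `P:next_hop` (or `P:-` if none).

Answer: P0:NH1 P1:NH2

Derivation:
Op 1: best P0=NH0 P1=-
Op 2: best P0=NH0 P1=-
Op 3: best P0=NH0 P1=NH2
Op 4: best P0=NH4 P1=NH2
Op 5: best P0=NH1 P1=NH2
Op 6: best P0=NH1 P1=NH2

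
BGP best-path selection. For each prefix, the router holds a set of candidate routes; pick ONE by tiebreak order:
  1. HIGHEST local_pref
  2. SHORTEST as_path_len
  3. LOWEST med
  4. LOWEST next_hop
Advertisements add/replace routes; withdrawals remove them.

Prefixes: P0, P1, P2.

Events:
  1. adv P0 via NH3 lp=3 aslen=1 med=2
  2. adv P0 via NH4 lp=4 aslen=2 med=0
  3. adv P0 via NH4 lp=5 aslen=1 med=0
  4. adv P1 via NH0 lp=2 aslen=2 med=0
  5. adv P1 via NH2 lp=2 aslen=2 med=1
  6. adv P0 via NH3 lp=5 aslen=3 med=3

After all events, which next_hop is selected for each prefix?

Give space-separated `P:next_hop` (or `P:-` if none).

Answer: P0:NH4 P1:NH0 P2:-

Derivation:
Op 1: best P0=NH3 P1=- P2=-
Op 2: best P0=NH4 P1=- P2=-
Op 3: best P0=NH4 P1=- P2=-
Op 4: best P0=NH4 P1=NH0 P2=-
Op 5: best P0=NH4 P1=NH0 P2=-
Op 6: best P0=NH4 P1=NH0 P2=-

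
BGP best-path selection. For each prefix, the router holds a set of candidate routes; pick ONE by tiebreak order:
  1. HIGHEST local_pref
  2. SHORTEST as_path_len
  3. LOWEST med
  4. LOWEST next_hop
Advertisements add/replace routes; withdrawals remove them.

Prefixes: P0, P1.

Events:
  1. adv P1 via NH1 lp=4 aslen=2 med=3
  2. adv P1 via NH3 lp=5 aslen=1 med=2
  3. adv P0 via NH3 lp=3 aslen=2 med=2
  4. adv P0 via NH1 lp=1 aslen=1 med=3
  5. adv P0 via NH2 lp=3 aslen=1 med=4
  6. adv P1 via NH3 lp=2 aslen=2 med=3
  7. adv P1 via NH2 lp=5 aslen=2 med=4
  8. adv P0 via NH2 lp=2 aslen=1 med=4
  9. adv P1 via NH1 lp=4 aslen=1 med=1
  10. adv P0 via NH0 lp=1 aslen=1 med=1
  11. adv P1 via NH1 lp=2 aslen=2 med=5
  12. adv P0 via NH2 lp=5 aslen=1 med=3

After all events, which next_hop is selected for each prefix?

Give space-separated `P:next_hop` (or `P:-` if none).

Answer: P0:NH2 P1:NH2

Derivation:
Op 1: best P0=- P1=NH1
Op 2: best P0=- P1=NH3
Op 3: best P0=NH3 P1=NH3
Op 4: best P0=NH3 P1=NH3
Op 5: best P0=NH2 P1=NH3
Op 6: best P0=NH2 P1=NH1
Op 7: best P0=NH2 P1=NH2
Op 8: best P0=NH3 P1=NH2
Op 9: best P0=NH3 P1=NH2
Op 10: best P0=NH3 P1=NH2
Op 11: best P0=NH3 P1=NH2
Op 12: best P0=NH2 P1=NH2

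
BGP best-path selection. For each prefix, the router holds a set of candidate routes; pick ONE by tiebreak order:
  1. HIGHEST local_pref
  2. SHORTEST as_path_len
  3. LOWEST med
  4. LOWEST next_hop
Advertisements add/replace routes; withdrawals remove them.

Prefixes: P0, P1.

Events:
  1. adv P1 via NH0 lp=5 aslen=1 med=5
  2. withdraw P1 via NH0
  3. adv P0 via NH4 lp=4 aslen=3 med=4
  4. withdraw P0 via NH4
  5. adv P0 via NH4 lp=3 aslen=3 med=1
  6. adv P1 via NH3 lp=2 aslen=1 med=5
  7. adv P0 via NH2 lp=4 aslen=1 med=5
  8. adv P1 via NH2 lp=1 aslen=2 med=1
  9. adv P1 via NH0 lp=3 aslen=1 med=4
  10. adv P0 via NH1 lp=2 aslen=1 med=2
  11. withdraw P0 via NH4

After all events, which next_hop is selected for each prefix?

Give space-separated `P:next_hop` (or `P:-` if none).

Op 1: best P0=- P1=NH0
Op 2: best P0=- P1=-
Op 3: best P0=NH4 P1=-
Op 4: best P0=- P1=-
Op 5: best P0=NH4 P1=-
Op 6: best P0=NH4 P1=NH3
Op 7: best P0=NH2 P1=NH3
Op 8: best P0=NH2 P1=NH3
Op 9: best P0=NH2 P1=NH0
Op 10: best P0=NH2 P1=NH0
Op 11: best P0=NH2 P1=NH0

Answer: P0:NH2 P1:NH0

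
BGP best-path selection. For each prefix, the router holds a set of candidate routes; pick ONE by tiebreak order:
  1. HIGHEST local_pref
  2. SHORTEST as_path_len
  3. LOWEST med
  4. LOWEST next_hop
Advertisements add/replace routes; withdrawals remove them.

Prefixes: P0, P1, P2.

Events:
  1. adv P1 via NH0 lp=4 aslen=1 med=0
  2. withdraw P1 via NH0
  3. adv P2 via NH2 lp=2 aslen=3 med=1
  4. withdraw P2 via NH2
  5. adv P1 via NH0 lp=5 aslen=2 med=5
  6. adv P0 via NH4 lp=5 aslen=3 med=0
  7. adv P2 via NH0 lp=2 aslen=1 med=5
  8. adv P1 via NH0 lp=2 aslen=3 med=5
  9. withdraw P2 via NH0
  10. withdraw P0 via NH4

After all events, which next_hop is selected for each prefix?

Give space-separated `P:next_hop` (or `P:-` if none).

Answer: P0:- P1:NH0 P2:-

Derivation:
Op 1: best P0=- P1=NH0 P2=-
Op 2: best P0=- P1=- P2=-
Op 3: best P0=- P1=- P2=NH2
Op 4: best P0=- P1=- P2=-
Op 5: best P0=- P1=NH0 P2=-
Op 6: best P0=NH4 P1=NH0 P2=-
Op 7: best P0=NH4 P1=NH0 P2=NH0
Op 8: best P0=NH4 P1=NH0 P2=NH0
Op 9: best P0=NH4 P1=NH0 P2=-
Op 10: best P0=- P1=NH0 P2=-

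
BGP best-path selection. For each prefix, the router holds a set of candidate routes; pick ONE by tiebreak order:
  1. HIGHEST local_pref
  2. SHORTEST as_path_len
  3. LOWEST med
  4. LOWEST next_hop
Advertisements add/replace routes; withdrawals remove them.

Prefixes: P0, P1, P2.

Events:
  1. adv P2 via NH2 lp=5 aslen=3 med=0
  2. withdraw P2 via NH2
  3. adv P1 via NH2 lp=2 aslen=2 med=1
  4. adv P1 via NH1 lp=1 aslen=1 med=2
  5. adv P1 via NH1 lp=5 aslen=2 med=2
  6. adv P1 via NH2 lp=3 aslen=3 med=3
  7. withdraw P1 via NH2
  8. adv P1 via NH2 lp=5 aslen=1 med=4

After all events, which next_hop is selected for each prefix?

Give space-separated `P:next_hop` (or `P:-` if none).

Answer: P0:- P1:NH2 P2:-

Derivation:
Op 1: best P0=- P1=- P2=NH2
Op 2: best P0=- P1=- P2=-
Op 3: best P0=- P1=NH2 P2=-
Op 4: best P0=- P1=NH2 P2=-
Op 5: best P0=- P1=NH1 P2=-
Op 6: best P0=- P1=NH1 P2=-
Op 7: best P0=- P1=NH1 P2=-
Op 8: best P0=- P1=NH2 P2=-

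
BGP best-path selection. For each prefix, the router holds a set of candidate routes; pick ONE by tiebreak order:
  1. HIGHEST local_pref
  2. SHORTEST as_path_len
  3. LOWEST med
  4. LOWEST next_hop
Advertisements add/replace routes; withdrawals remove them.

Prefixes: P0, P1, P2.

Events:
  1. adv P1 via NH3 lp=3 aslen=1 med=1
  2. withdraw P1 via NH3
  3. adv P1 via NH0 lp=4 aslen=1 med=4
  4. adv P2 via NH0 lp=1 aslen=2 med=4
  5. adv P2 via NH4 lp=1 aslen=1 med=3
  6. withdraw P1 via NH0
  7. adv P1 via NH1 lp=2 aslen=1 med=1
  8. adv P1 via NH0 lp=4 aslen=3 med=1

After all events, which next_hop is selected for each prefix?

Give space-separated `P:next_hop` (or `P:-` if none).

Answer: P0:- P1:NH0 P2:NH4

Derivation:
Op 1: best P0=- P1=NH3 P2=-
Op 2: best P0=- P1=- P2=-
Op 3: best P0=- P1=NH0 P2=-
Op 4: best P0=- P1=NH0 P2=NH0
Op 5: best P0=- P1=NH0 P2=NH4
Op 6: best P0=- P1=- P2=NH4
Op 7: best P0=- P1=NH1 P2=NH4
Op 8: best P0=- P1=NH0 P2=NH4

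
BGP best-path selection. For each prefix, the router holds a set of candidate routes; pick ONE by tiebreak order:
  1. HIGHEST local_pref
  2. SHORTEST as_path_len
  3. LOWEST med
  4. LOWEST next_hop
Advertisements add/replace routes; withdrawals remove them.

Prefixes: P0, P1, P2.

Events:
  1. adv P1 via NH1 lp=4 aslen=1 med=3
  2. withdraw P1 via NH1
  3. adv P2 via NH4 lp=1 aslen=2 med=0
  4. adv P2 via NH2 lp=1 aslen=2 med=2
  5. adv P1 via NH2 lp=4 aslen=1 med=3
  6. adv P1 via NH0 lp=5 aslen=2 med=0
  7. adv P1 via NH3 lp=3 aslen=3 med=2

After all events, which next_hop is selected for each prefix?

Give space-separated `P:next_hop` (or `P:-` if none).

Op 1: best P0=- P1=NH1 P2=-
Op 2: best P0=- P1=- P2=-
Op 3: best P0=- P1=- P2=NH4
Op 4: best P0=- P1=- P2=NH4
Op 5: best P0=- P1=NH2 P2=NH4
Op 6: best P0=- P1=NH0 P2=NH4
Op 7: best P0=- P1=NH0 P2=NH4

Answer: P0:- P1:NH0 P2:NH4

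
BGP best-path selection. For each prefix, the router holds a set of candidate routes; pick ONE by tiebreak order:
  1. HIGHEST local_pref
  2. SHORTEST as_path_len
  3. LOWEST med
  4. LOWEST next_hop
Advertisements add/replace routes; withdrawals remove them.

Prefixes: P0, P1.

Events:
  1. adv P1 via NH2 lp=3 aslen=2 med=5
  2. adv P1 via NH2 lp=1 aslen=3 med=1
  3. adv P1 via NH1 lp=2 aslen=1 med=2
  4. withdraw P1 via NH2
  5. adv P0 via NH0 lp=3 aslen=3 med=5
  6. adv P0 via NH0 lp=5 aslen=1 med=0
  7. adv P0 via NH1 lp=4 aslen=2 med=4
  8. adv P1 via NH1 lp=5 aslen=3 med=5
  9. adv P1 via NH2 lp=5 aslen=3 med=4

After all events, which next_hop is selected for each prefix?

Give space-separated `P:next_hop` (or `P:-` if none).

Answer: P0:NH0 P1:NH2

Derivation:
Op 1: best P0=- P1=NH2
Op 2: best P0=- P1=NH2
Op 3: best P0=- P1=NH1
Op 4: best P0=- P1=NH1
Op 5: best P0=NH0 P1=NH1
Op 6: best P0=NH0 P1=NH1
Op 7: best P0=NH0 P1=NH1
Op 8: best P0=NH0 P1=NH1
Op 9: best P0=NH0 P1=NH2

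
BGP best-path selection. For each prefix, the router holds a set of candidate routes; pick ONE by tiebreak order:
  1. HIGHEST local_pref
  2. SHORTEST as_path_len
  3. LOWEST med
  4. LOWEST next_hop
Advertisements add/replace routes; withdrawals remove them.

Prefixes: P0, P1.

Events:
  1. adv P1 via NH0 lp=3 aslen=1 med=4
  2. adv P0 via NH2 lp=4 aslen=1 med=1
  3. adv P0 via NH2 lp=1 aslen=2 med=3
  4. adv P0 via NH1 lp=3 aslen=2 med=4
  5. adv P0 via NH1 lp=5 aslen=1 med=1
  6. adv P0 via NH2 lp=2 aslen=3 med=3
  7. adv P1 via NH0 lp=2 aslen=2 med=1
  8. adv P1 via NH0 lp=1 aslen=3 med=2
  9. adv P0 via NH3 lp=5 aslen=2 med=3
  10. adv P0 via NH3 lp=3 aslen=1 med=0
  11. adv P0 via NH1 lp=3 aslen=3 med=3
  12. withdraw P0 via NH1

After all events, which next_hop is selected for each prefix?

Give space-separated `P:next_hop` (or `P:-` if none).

Answer: P0:NH3 P1:NH0

Derivation:
Op 1: best P0=- P1=NH0
Op 2: best P0=NH2 P1=NH0
Op 3: best P0=NH2 P1=NH0
Op 4: best P0=NH1 P1=NH0
Op 5: best P0=NH1 P1=NH0
Op 6: best P0=NH1 P1=NH0
Op 7: best P0=NH1 P1=NH0
Op 8: best P0=NH1 P1=NH0
Op 9: best P0=NH1 P1=NH0
Op 10: best P0=NH1 P1=NH0
Op 11: best P0=NH3 P1=NH0
Op 12: best P0=NH3 P1=NH0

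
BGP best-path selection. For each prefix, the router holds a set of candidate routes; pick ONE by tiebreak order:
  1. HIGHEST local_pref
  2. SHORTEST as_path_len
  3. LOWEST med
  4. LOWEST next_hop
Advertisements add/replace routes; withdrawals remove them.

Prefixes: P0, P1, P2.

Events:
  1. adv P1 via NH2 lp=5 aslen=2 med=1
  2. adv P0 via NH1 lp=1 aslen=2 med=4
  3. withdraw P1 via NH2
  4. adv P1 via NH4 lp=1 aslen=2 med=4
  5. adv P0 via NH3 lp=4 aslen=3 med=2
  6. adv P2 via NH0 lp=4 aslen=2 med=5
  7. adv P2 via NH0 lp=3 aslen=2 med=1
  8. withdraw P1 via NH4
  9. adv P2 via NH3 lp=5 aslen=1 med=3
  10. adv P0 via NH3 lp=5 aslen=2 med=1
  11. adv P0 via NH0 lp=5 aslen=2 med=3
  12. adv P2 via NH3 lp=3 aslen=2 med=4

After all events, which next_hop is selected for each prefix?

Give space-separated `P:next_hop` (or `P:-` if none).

Op 1: best P0=- P1=NH2 P2=-
Op 2: best P0=NH1 P1=NH2 P2=-
Op 3: best P0=NH1 P1=- P2=-
Op 4: best P0=NH1 P1=NH4 P2=-
Op 5: best P0=NH3 P1=NH4 P2=-
Op 6: best P0=NH3 P1=NH4 P2=NH0
Op 7: best P0=NH3 P1=NH4 P2=NH0
Op 8: best P0=NH3 P1=- P2=NH0
Op 9: best P0=NH3 P1=- P2=NH3
Op 10: best P0=NH3 P1=- P2=NH3
Op 11: best P0=NH3 P1=- P2=NH3
Op 12: best P0=NH3 P1=- P2=NH0

Answer: P0:NH3 P1:- P2:NH0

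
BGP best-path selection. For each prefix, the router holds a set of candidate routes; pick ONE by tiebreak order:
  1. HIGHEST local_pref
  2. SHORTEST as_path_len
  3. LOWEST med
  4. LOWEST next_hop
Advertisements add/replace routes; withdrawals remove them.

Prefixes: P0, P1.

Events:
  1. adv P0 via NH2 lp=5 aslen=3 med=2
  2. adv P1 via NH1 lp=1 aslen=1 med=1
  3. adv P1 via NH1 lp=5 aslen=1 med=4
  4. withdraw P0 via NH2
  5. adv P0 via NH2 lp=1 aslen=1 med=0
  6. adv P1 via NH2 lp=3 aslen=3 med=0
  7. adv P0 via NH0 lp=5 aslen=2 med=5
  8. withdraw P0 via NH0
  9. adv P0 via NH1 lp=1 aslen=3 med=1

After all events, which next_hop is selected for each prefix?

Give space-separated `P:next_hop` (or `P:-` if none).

Answer: P0:NH2 P1:NH1

Derivation:
Op 1: best P0=NH2 P1=-
Op 2: best P0=NH2 P1=NH1
Op 3: best P0=NH2 P1=NH1
Op 4: best P0=- P1=NH1
Op 5: best P0=NH2 P1=NH1
Op 6: best P0=NH2 P1=NH1
Op 7: best P0=NH0 P1=NH1
Op 8: best P0=NH2 P1=NH1
Op 9: best P0=NH2 P1=NH1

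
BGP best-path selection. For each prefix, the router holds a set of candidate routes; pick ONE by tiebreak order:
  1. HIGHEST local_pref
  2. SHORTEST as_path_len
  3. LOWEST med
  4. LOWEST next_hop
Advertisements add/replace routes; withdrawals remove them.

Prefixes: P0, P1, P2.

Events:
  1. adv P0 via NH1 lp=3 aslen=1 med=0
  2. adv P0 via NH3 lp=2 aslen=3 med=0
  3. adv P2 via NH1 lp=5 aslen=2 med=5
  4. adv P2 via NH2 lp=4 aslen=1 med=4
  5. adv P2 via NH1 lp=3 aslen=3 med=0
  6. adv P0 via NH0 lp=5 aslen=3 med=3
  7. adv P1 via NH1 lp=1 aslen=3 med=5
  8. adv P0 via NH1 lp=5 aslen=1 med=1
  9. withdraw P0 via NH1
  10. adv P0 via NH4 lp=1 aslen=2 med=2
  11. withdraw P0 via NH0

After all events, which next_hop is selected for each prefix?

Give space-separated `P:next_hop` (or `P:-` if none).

Answer: P0:NH3 P1:NH1 P2:NH2

Derivation:
Op 1: best P0=NH1 P1=- P2=-
Op 2: best P0=NH1 P1=- P2=-
Op 3: best P0=NH1 P1=- P2=NH1
Op 4: best P0=NH1 P1=- P2=NH1
Op 5: best P0=NH1 P1=- P2=NH2
Op 6: best P0=NH0 P1=- P2=NH2
Op 7: best P0=NH0 P1=NH1 P2=NH2
Op 8: best P0=NH1 P1=NH1 P2=NH2
Op 9: best P0=NH0 P1=NH1 P2=NH2
Op 10: best P0=NH0 P1=NH1 P2=NH2
Op 11: best P0=NH3 P1=NH1 P2=NH2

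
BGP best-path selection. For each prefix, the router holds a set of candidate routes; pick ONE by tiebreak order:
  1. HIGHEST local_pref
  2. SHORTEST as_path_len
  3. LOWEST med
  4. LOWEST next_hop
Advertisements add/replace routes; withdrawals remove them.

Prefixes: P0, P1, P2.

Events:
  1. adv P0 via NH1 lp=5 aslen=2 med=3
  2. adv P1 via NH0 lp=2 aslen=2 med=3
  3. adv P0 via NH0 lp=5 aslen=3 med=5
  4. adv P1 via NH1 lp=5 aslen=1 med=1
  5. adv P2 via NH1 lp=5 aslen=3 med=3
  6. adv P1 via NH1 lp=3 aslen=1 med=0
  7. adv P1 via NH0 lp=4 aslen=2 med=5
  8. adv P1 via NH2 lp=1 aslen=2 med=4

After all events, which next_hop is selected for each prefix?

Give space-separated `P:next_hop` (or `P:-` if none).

Answer: P0:NH1 P1:NH0 P2:NH1

Derivation:
Op 1: best P0=NH1 P1=- P2=-
Op 2: best P0=NH1 P1=NH0 P2=-
Op 3: best P0=NH1 P1=NH0 P2=-
Op 4: best P0=NH1 P1=NH1 P2=-
Op 5: best P0=NH1 P1=NH1 P2=NH1
Op 6: best P0=NH1 P1=NH1 P2=NH1
Op 7: best P0=NH1 P1=NH0 P2=NH1
Op 8: best P0=NH1 P1=NH0 P2=NH1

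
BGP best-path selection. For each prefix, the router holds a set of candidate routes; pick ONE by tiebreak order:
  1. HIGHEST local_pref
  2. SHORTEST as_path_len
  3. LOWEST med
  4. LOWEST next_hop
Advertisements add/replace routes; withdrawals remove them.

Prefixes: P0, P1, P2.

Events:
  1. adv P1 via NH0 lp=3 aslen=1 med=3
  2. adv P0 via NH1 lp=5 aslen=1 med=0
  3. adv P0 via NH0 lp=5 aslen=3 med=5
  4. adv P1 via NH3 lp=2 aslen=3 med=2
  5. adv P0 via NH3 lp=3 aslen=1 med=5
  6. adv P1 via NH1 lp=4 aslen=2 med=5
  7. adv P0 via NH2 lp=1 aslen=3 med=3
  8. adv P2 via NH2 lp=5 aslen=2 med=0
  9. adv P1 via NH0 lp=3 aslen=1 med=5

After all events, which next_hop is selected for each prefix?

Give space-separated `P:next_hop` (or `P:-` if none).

Op 1: best P0=- P1=NH0 P2=-
Op 2: best P0=NH1 P1=NH0 P2=-
Op 3: best P0=NH1 P1=NH0 P2=-
Op 4: best P0=NH1 P1=NH0 P2=-
Op 5: best P0=NH1 P1=NH0 P2=-
Op 6: best P0=NH1 P1=NH1 P2=-
Op 7: best P0=NH1 P1=NH1 P2=-
Op 8: best P0=NH1 P1=NH1 P2=NH2
Op 9: best P0=NH1 P1=NH1 P2=NH2

Answer: P0:NH1 P1:NH1 P2:NH2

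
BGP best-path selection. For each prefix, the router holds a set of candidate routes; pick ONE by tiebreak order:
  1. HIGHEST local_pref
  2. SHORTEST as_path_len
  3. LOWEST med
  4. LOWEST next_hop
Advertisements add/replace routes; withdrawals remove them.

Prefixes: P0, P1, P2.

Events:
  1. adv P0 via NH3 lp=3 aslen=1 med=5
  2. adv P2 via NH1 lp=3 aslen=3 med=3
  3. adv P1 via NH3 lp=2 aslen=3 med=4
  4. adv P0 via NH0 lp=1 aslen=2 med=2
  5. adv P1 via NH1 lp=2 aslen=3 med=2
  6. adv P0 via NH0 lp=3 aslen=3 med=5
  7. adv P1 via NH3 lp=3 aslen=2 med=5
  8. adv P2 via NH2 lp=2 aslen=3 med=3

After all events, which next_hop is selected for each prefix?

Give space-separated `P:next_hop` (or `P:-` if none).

Answer: P0:NH3 P1:NH3 P2:NH1

Derivation:
Op 1: best P0=NH3 P1=- P2=-
Op 2: best P0=NH3 P1=- P2=NH1
Op 3: best P0=NH3 P1=NH3 P2=NH1
Op 4: best P0=NH3 P1=NH3 P2=NH1
Op 5: best P0=NH3 P1=NH1 P2=NH1
Op 6: best P0=NH3 P1=NH1 P2=NH1
Op 7: best P0=NH3 P1=NH3 P2=NH1
Op 8: best P0=NH3 P1=NH3 P2=NH1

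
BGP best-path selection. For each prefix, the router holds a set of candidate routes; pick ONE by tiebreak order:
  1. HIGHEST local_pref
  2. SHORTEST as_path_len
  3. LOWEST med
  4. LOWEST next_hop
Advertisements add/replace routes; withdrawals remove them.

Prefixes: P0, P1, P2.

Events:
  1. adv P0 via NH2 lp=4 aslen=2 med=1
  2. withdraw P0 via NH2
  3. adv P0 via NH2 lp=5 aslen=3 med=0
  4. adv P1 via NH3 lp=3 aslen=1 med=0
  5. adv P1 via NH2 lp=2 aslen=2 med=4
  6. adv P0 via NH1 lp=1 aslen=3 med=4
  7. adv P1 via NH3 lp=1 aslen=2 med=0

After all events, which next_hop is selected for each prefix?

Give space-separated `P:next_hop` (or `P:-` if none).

Answer: P0:NH2 P1:NH2 P2:-

Derivation:
Op 1: best P0=NH2 P1=- P2=-
Op 2: best P0=- P1=- P2=-
Op 3: best P0=NH2 P1=- P2=-
Op 4: best P0=NH2 P1=NH3 P2=-
Op 5: best P0=NH2 P1=NH3 P2=-
Op 6: best P0=NH2 P1=NH3 P2=-
Op 7: best P0=NH2 P1=NH2 P2=-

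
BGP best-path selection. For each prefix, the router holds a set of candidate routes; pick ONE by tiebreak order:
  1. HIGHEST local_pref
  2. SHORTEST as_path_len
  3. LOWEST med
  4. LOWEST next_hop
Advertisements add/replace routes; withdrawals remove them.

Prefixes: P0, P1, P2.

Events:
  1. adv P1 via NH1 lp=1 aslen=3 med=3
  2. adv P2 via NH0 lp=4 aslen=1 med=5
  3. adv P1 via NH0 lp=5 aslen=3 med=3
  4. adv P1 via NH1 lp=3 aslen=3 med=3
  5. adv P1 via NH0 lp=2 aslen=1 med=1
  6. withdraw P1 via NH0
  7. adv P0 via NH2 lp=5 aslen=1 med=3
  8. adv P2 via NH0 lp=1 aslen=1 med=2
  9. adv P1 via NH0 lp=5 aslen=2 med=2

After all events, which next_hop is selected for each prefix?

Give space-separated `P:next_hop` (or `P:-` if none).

Op 1: best P0=- P1=NH1 P2=-
Op 2: best P0=- P1=NH1 P2=NH0
Op 3: best P0=- P1=NH0 P2=NH0
Op 4: best P0=- P1=NH0 P2=NH0
Op 5: best P0=- P1=NH1 P2=NH0
Op 6: best P0=- P1=NH1 P2=NH0
Op 7: best P0=NH2 P1=NH1 P2=NH0
Op 8: best P0=NH2 P1=NH1 P2=NH0
Op 9: best P0=NH2 P1=NH0 P2=NH0

Answer: P0:NH2 P1:NH0 P2:NH0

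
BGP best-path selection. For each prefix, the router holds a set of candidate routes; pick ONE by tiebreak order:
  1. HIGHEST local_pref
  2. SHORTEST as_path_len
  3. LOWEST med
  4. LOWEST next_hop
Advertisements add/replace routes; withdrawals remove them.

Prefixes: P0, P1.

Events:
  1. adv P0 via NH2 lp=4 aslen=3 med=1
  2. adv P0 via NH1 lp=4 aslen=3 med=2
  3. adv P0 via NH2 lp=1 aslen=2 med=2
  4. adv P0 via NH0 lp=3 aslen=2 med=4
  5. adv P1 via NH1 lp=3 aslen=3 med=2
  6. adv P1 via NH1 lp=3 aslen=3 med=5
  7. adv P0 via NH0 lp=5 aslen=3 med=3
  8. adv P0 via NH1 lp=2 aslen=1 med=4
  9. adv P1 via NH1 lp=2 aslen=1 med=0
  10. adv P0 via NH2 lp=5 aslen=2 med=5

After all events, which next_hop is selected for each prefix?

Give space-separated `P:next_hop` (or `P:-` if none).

Answer: P0:NH2 P1:NH1

Derivation:
Op 1: best P0=NH2 P1=-
Op 2: best P0=NH2 P1=-
Op 3: best P0=NH1 P1=-
Op 4: best P0=NH1 P1=-
Op 5: best P0=NH1 P1=NH1
Op 6: best P0=NH1 P1=NH1
Op 7: best P0=NH0 P1=NH1
Op 8: best P0=NH0 P1=NH1
Op 9: best P0=NH0 P1=NH1
Op 10: best P0=NH2 P1=NH1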